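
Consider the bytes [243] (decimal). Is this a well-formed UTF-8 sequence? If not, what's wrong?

invalid (sequence truncated)

Leading byte 0xF3 = 11110011 → 4-byte form, but only 1 byte is present.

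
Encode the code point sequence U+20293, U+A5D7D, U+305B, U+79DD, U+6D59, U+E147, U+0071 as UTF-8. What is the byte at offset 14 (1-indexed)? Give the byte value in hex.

0x9D

1-indexed offset 14 is 0-indexed offset 13.
U+20293 → 4-byte form F0 A0 8A 93 at offsets 0–3.
U+A5D7D → 4-byte form F2 A5 B5 BD at offsets 4–7.
U+305B → 3-byte form E3 81 9B at offsets 8–10.
U+79DD → 3-byte form E7 A7 9D at offsets 11–13.
Offset 13 falls in char 4's range; it's byte 3 of E7 A7 9D = 0x9D.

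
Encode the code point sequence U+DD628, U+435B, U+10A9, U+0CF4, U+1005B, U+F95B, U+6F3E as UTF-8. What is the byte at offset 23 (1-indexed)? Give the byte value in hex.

1-indexed offset 23 is 0-indexed offset 22.
U+DD628 → 4-byte form F3 9D 98 A8 at offsets 0–3.
U+435B → 3-byte form E4 8D 9B at offsets 4–6.
U+10A9 → 3-byte form E1 82 A9 at offsets 7–9.
U+0CF4 → 3-byte form E0 B3 B4 at offsets 10–12.
U+1005B → 4-byte form F0 90 81 9B at offsets 13–16.
U+F95B → 3-byte form EF A5 9B at offsets 17–19.
U+6F3E → 3-byte form E6 BC BE at offsets 20–22.
Offset 22 falls in char 7's range; it's byte 3 of E6 BC BE = 0xBE.

0xBE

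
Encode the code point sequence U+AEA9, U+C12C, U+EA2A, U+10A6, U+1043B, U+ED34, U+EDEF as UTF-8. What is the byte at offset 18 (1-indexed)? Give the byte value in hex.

1-indexed offset 18 is 0-indexed offset 17.
U+AEA9 → 3-byte form EA BA A9 at offsets 0–2.
U+C12C → 3-byte form EC 84 AC at offsets 3–5.
U+EA2A → 3-byte form EE A8 AA at offsets 6–8.
U+10A6 → 3-byte form E1 82 A6 at offsets 9–11.
U+1043B → 4-byte form F0 90 90 BB at offsets 12–15.
U+ED34 → 3-byte form EE B4 B4 at offsets 16–18.
Offset 17 falls in char 6's range; it's byte 2 of EE B4 B4 = 0xB4.

0xB4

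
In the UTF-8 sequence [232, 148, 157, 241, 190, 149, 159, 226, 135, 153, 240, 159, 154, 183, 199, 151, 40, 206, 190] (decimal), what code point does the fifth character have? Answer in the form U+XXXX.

U+01D7

Offset 0: leading byte 0xE8 = 11101000 → 3-byte char #1 = E8 94 9D.
Offset 3: leading byte 0xF1 = 11110001 → 4-byte char #2 = F1 BE 95 9F.
Offset 7: leading byte 0xE2 = 11100010 → 3-byte char #3 = E2 87 99.
Offset 10: leading byte 0xF0 = 11110000 → 4-byte char #4 = F0 9F 9A B7.
Offset 14: leading byte 0xC7 = 11000111 → 2-byte char #5 = C7 97.
Leading byte 0xC7 = 11000111 matches 110xxxxx → 2-byte sequence.
Byte 1: 0xC7 = 11000111, payload 00111 (5 bits).
Byte 2: 0x97 = 10010111 (10xxxxxx ✓), payload 010111.
Concatenate: 00111010111 = 0x1D7 (11 bits → U+01D7).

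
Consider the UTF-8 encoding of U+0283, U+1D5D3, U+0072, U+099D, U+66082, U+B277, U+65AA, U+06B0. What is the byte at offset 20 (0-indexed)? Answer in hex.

U+0283 → 2-byte form CA 83 at offsets 0–1.
U+1D5D3 → 4-byte form F0 9D 97 93 at offsets 2–5.
U+0072 → 1-byte form 72 at offsets 6–6.
U+099D → 3-byte form E0 A6 9D at offsets 7–9.
U+66082 → 4-byte form F1 A6 82 82 at offsets 10–13.
U+B277 → 3-byte form EB 89 B7 at offsets 14–16.
U+65AA → 3-byte form E6 96 AA at offsets 17–19.
U+06B0 → 2-byte form DA B0 at offsets 20–21.
Offset 20 falls in char 8's range; it's byte 1 of DA B0 = 0xDA.

0xDA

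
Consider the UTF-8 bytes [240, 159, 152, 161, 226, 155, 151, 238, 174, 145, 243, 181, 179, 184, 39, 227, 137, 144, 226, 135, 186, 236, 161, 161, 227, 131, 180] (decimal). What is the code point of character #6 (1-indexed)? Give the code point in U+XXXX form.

Offset 0: leading byte 0xF0 = 11110000 → 4-byte char #1 = F0 9F 98 A1.
Offset 4: leading byte 0xE2 = 11100010 → 3-byte char #2 = E2 9B 97.
Offset 7: leading byte 0xEE = 11101110 → 3-byte char #3 = EE AE 91.
Offset 10: leading byte 0xF3 = 11110011 → 4-byte char #4 = F3 B5 B3 B8.
Offset 14: leading byte 0x27 = 00100111 → 1-byte char #5 = 27.
Offset 15: leading byte 0xE3 = 11100011 → 3-byte char #6 = E3 89 90.
Leading byte 0xE3 = 11100011 matches 1110xxxx → 3-byte sequence.
Byte 1: 0xE3 = 11100011, payload 0011 (4 bits).
Byte 2: 0x89 = 10001001 (10xxxxxx ✓), payload 001001.
Byte 3: 0x90 = 10010000 (10xxxxxx ✓), payload 010000.
Concatenate: 0011001001010000 = 0x3250 (16 bits → U+3250).

U+3250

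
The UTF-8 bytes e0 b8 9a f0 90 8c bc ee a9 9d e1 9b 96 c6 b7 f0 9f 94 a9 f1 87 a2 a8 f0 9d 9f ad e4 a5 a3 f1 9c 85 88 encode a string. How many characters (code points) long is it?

Byte at offset 0: 0xE0 = 11100000 → 3-byte char (#1). Advance 3.
Byte at offset 3: 0xF0 = 11110000 → 4-byte char (#2). Advance 4.
Byte at offset 7: 0xEE = 11101110 → 3-byte char (#3). Advance 3.
Byte at offset 10: 0xE1 = 11100001 → 3-byte char (#4). Advance 3.
Byte at offset 13: 0xC6 = 11000110 → 2-byte char (#5). Advance 2.
Byte at offset 15: 0xF0 = 11110000 → 4-byte char (#6). Advance 4.
Byte at offset 19: 0xF1 = 11110001 → 4-byte char (#7). Advance 4.
Byte at offset 23: 0xF0 = 11110000 → 4-byte char (#8). Advance 4.
Byte at offset 27: 0xE4 = 11100100 → 3-byte char (#9). Advance 3.
Byte at offset 30: 0xF1 = 11110001 → 4-byte char (#10). Advance 4.
Reached end at offset 34 after 10 code points.

10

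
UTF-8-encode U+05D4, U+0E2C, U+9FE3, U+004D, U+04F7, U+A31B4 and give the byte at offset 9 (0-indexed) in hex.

0xD3

U+05D4 → 2-byte form D7 94 at offsets 0–1.
U+0E2C → 3-byte form E0 B8 AC at offsets 2–4.
U+9FE3 → 3-byte form E9 BF A3 at offsets 5–7.
U+004D → 1-byte form 4D at offsets 8–8.
U+04F7 → 2-byte form D3 B7 at offsets 9–10.
Offset 9 falls in char 5's range; it's byte 1 of D3 B7 = 0xD3.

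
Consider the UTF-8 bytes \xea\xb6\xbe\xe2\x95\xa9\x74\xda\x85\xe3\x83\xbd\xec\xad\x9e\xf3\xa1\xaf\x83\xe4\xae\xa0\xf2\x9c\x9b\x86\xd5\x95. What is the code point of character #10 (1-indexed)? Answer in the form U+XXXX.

U+0555

Offset 0: leading byte 0xEA = 11101010 → 3-byte char #1 = EA B6 BE.
Offset 3: leading byte 0xE2 = 11100010 → 3-byte char #2 = E2 95 A9.
Offset 6: leading byte 0x74 = 01110100 → 1-byte char #3 = 74.
Offset 7: leading byte 0xDA = 11011010 → 2-byte char #4 = DA 85.
Offset 9: leading byte 0xE3 = 11100011 → 3-byte char #5 = E3 83 BD.
Offset 12: leading byte 0xEC = 11101100 → 3-byte char #6 = EC AD 9E.
Offset 15: leading byte 0xF3 = 11110011 → 4-byte char #7 = F3 A1 AF 83.
Offset 19: leading byte 0xE4 = 11100100 → 3-byte char #8 = E4 AE A0.
Offset 22: leading byte 0xF2 = 11110010 → 4-byte char #9 = F2 9C 9B 86.
Offset 26: leading byte 0xD5 = 11010101 → 2-byte char #10 = D5 95.
Leading byte 0xD5 = 11010101 matches 110xxxxx → 2-byte sequence.
Byte 1: 0xD5 = 11010101, payload 10101 (5 bits).
Byte 2: 0x95 = 10010101 (10xxxxxx ✓), payload 010101.
Concatenate: 10101010101 = 0x555 (11 bits → U+0555).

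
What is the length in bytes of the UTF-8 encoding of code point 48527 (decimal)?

U+BD8F = 0xBD8F. UTF-8 uses 1 byte below 0x80, 2 below 0x800, 3 below 0x10000, 4 up to 0x10FFFF. 0xBD8F is in U+0800–U+FFFF → 3 bytes.

3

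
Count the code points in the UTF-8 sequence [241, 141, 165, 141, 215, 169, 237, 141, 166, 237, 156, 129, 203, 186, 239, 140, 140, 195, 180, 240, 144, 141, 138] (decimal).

Byte at offset 0: 0xF1 = 11110001 → 4-byte char (#1). Advance 4.
Byte at offset 4: 0xD7 = 11010111 → 2-byte char (#2). Advance 2.
Byte at offset 6: 0xED = 11101101 → 3-byte char (#3). Advance 3.
Byte at offset 9: 0xED = 11101101 → 3-byte char (#4). Advance 3.
Byte at offset 12: 0xCB = 11001011 → 2-byte char (#5). Advance 2.
Byte at offset 14: 0xEF = 11101111 → 3-byte char (#6). Advance 3.
Byte at offset 17: 0xC3 = 11000011 → 2-byte char (#7). Advance 2.
Byte at offset 19: 0xF0 = 11110000 → 4-byte char (#8). Advance 4.
Reached end at offset 23 after 8 code points.

8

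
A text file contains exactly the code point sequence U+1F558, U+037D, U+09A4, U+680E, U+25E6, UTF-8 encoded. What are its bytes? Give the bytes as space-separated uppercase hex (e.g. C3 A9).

U+1F558: 4-byte form → F0 9F 95 98.
U+037D: 2-byte form → CD BD.
U+09A4: 3-byte form → E0 A6 A4.
U+680E: 3-byte form → E6 A0 8E.
U+25E6: 3-byte form → E2 97 A6.
Concatenated (15 bytes): F0 9F 95 98 CD BD E0 A6 A4 E6 A0 8E E2 97 A6.

F0 9F 95 98 CD BD E0 A6 A4 E6 A0 8E E2 97 A6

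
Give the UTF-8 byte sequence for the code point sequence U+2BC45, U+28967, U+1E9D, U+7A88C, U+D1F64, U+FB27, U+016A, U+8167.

U+2BC45: 4-byte form → F0 AB B1 85.
U+28967: 4-byte form → F0 A8 A5 A7.
U+1E9D: 3-byte form → E1 BA 9D.
U+7A88C: 4-byte form → F1 BA A2 8C.
U+D1F64: 4-byte form → F3 91 BD A4.
U+FB27: 3-byte form → EF AC A7.
U+016A: 2-byte form → C5 AA.
U+8167: 3-byte form → E8 85 A7.
Concatenated (27 bytes): F0 AB B1 85 F0 A8 A5 A7 E1 BA 9D F1 BA A2 8C F3 91 BD A4 EF AC A7 C5 AA E8 85 A7.

F0 AB B1 85 F0 A8 A5 A7 E1 BA 9D F1 BA A2 8C F3 91 BD A4 EF AC A7 C5 AA E8 85 A7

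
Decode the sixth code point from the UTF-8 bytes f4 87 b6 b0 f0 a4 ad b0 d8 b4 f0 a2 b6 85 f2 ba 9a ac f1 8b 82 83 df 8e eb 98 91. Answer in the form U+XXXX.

Offset 0: leading byte 0xF4 = 11110100 → 4-byte char #1 = F4 87 B6 B0.
Offset 4: leading byte 0xF0 = 11110000 → 4-byte char #2 = F0 A4 AD B0.
Offset 8: leading byte 0xD8 = 11011000 → 2-byte char #3 = D8 B4.
Offset 10: leading byte 0xF0 = 11110000 → 4-byte char #4 = F0 A2 B6 85.
Offset 14: leading byte 0xF2 = 11110010 → 4-byte char #5 = F2 BA 9A AC.
Offset 18: leading byte 0xF1 = 11110001 → 4-byte char #6 = F1 8B 82 83.
Leading byte 0xF1 = 11110001 matches 11110xxx → 4-byte sequence.
Byte 1: 0xF1 = 11110001, payload 001 (3 bits).
Byte 2: 0x8B = 10001011 (10xxxxxx ✓), payload 001011.
Byte 3: 0x82 = 10000010 (10xxxxxx ✓), payload 000010.
Byte 4: 0x83 = 10000011 (10xxxxxx ✓), payload 000011.
Concatenate: 001001011000010000011 = 0x4B083 (21 bits → U+4B083).

U+4B083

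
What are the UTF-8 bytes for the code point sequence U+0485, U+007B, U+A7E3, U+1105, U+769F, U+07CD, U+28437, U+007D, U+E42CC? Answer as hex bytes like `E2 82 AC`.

U+0485: 2-byte form → D2 85.
U+007B: 1-byte form → 7B.
U+A7E3: 3-byte form → EA 9F A3.
U+1105: 3-byte form → E1 84 85.
U+769F: 3-byte form → E7 9A 9F.
U+07CD: 2-byte form → DF 8D.
U+28437: 4-byte form → F0 A8 90 B7.
U+007D: 1-byte form → 7D.
U+E42CC: 4-byte form → F3 A4 8B 8C.
Concatenated (23 bytes): D2 85 7B EA 9F A3 E1 84 85 E7 9A 9F DF 8D F0 A8 90 B7 7D F3 A4 8B 8C.

D2 85 7B EA 9F A3 E1 84 85 E7 9A 9F DF 8D F0 A8 90 B7 7D F3 A4 8B 8C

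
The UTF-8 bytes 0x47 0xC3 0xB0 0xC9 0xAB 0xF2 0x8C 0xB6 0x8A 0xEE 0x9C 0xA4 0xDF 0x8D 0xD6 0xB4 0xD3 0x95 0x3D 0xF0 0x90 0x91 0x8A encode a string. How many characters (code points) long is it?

Byte at offset 0: 0x47 = 01000111 → 1-byte char (#1). Advance 1.
Byte at offset 1: 0xC3 = 11000011 → 2-byte char (#2). Advance 2.
Byte at offset 3: 0xC9 = 11001001 → 2-byte char (#3). Advance 2.
Byte at offset 5: 0xF2 = 11110010 → 4-byte char (#4). Advance 4.
Byte at offset 9: 0xEE = 11101110 → 3-byte char (#5). Advance 3.
Byte at offset 12: 0xDF = 11011111 → 2-byte char (#6). Advance 2.
Byte at offset 14: 0xD6 = 11010110 → 2-byte char (#7). Advance 2.
Byte at offset 16: 0xD3 = 11010011 → 2-byte char (#8). Advance 2.
Byte at offset 18: 0x3D = 00111101 → 1-byte char (#9). Advance 1.
Byte at offset 19: 0xF0 = 11110000 → 4-byte char (#10). Advance 4.
Reached end at offset 23 after 10 code points.

10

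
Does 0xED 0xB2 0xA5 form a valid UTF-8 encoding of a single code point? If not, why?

invalid (encodes a surrogate (U+D800–U+DFFF))

Structurally a 3-byte sequence; payload = 0xDCA5.
But 0xDCA5 is in U+D800–U+DFFF, the surrogate range. Surrogates are not Unicode scalar values and are forbidden in UTF-8.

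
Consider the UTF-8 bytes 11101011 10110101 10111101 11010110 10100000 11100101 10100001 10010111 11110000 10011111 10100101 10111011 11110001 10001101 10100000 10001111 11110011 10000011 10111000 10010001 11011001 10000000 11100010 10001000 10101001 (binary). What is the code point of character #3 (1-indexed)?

Offset 0: leading byte 0xEB = 11101011 → 3-byte char #1 = EB B5 BD.
Offset 3: leading byte 0xD6 = 11010110 → 2-byte char #2 = D6 A0.
Offset 5: leading byte 0xE5 = 11100101 → 3-byte char #3 = E5 A1 97.
Leading byte 0xE5 = 11100101 matches 1110xxxx → 3-byte sequence.
Byte 1: 0xE5 = 11100101, payload 0101 (4 bits).
Byte 2: 0xA1 = 10100001 (10xxxxxx ✓), payload 100001.
Byte 3: 0x97 = 10010111 (10xxxxxx ✓), payload 010111.
Concatenate: 0101100001010111 = 0x5857 (16 bits → U+5857).

U+5857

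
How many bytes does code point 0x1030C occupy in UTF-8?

U+1030C = 0x1030C. UTF-8 uses 1 byte below 0x80, 2 below 0x800, 3 below 0x10000, 4 up to 0x10FFFF. 0x1030C is in U+10000–U+10FFFF → 4 bytes.

4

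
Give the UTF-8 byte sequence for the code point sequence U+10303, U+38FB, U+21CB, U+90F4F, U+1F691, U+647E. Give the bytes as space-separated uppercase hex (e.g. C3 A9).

F0 90 8C 83 E3 A3 BB E2 87 8B F2 90 BD 8F F0 9F 9A 91 E6 91 BE

U+10303: 4-byte form → F0 90 8C 83.
U+38FB: 3-byte form → E3 A3 BB.
U+21CB: 3-byte form → E2 87 8B.
U+90F4F: 4-byte form → F2 90 BD 8F.
U+1F691: 4-byte form → F0 9F 9A 91.
U+647E: 3-byte form → E6 91 BE.
Concatenated (21 bytes): F0 90 8C 83 E3 A3 BB E2 87 8B F2 90 BD 8F F0 9F 9A 91 E6 91 BE.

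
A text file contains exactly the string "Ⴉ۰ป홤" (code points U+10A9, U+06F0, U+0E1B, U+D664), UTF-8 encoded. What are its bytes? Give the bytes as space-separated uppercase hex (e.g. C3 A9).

E1 82 A9 DB B0 E0 B8 9B ED 99 A4

U+10A9: 3-byte form → E1 82 A9.
U+06F0: 2-byte form → DB B0.
U+0E1B: 3-byte form → E0 B8 9B.
U+D664: 3-byte form → ED 99 A4.
Concatenated (11 bytes): E1 82 A9 DB B0 E0 B8 9B ED 99 A4.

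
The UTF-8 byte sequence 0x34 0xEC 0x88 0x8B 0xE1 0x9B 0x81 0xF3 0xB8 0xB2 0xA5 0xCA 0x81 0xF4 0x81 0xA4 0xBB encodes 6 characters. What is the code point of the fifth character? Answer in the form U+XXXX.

U+0281

Offset 0: leading byte 0x34 = 00110100 → 1-byte char #1 = 34.
Offset 1: leading byte 0xEC = 11101100 → 3-byte char #2 = EC 88 8B.
Offset 4: leading byte 0xE1 = 11100001 → 3-byte char #3 = E1 9B 81.
Offset 7: leading byte 0xF3 = 11110011 → 4-byte char #4 = F3 B8 B2 A5.
Offset 11: leading byte 0xCA = 11001010 → 2-byte char #5 = CA 81.
Leading byte 0xCA = 11001010 matches 110xxxxx → 2-byte sequence.
Byte 1: 0xCA = 11001010, payload 01010 (5 bits).
Byte 2: 0x81 = 10000001 (10xxxxxx ✓), payload 000001.
Concatenate: 01010000001 = 0x281 (11 bits → U+0281).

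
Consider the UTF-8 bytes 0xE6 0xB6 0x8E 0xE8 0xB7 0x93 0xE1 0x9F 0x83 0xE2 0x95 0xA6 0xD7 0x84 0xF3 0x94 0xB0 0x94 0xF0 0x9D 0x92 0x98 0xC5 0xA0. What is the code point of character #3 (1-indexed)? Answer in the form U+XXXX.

Offset 0: leading byte 0xE6 = 11100110 → 3-byte char #1 = E6 B6 8E.
Offset 3: leading byte 0xE8 = 11101000 → 3-byte char #2 = E8 B7 93.
Offset 6: leading byte 0xE1 = 11100001 → 3-byte char #3 = E1 9F 83.
Leading byte 0xE1 = 11100001 matches 1110xxxx → 3-byte sequence.
Byte 1: 0xE1 = 11100001, payload 0001 (4 bits).
Byte 2: 0x9F = 10011111 (10xxxxxx ✓), payload 011111.
Byte 3: 0x83 = 10000011 (10xxxxxx ✓), payload 000011.
Concatenate: 0001011111000011 = 0x17C3 (16 bits → U+17C3).

U+17C3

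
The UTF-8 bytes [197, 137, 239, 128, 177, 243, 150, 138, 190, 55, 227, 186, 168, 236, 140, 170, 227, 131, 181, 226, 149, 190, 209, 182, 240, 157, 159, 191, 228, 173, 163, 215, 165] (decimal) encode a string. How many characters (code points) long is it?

Byte at offset 0: 0xC5 = 11000101 → 2-byte char (#1). Advance 2.
Byte at offset 2: 0xEF = 11101111 → 3-byte char (#2). Advance 3.
Byte at offset 5: 0xF3 = 11110011 → 4-byte char (#3). Advance 4.
Byte at offset 9: 0x37 = 00110111 → 1-byte char (#4). Advance 1.
Byte at offset 10: 0xE3 = 11100011 → 3-byte char (#5). Advance 3.
Byte at offset 13: 0xEC = 11101100 → 3-byte char (#6). Advance 3.
Byte at offset 16: 0xE3 = 11100011 → 3-byte char (#7). Advance 3.
Byte at offset 19: 0xE2 = 11100010 → 3-byte char (#8). Advance 3.
Byte at offset 22: 0xD1 = 11010001 → 2-byte char (#9). Advance 2.
Byte at offset 24: 0xF0 = 11110000 → 4-byte char (#10). Advance 4.
Byte at offset 28: 0xE4 = 11100100 → 3-byte char (#11). Advance 3.
Byte at offset 31: 0xD7 = 11010111 → 2-byte char (#12). Advance 2.
Reached end at offset 33 after 12 code points.

12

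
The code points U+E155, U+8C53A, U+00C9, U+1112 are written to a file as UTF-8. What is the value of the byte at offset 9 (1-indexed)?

1-indexed offset 9 is 0-indexed offset 8.
U+E155 → 3-byte form EE 85 95 at offsets 0–2.
U+8C53A → 4-byte form F2 8C 94 BA at offsets 3–6.
U+00C9 → 2-byte form C3 89 at offsets 7–8.
Offset 8 falls in char 3's range; it's byte 2 of C3 89 = 0x89.

0x89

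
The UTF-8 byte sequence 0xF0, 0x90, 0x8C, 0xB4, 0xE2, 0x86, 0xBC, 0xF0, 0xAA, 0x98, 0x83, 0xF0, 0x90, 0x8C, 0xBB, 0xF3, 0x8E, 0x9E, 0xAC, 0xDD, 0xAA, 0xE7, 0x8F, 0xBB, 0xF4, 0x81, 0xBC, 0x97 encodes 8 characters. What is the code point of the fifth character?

Offset 0: leading byte 0xF0 = 11110000 → 4-byte char #1 = F0 90 8C B4.
Offset 4: leading byte 0xE2 = 11100010 → 3-byte char #2 = E2 86 BC.
Offset 7: leading byte 0xF0 = 11110000 → 4-byte char #3 = F0 AA 98 83.
Offset 11: leading byte 0xF0 = 11110000 → 4-byte char #4 = F0 90 8C BB.
Offset 15: leading byte 0xF3 = 11110011 → 4-byte char #5 = F3 8E 9E AC.
Leading byte 0xF3 = 11110011 matches 11110xxx → 4-byte sequence.
Byte 1: 0xF3 = 11110011, payload 011 (3 bits).
Byte 2: 0x8E = 10001110 (10xxxxxx ✓), payload 001110.
Byte 3: 0x9E = 10011110 (10xxxxxx ✓), payload 011110.
Byte 4: 0xAC = 10101100 (10xxxxxx ✓), payload 101100.
Concatenate: 011001110011110101100 = 0xCE7AC (21 bits → U+CE7AC).

U+CE7AC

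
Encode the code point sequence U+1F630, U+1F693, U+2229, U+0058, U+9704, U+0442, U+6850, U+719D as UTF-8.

U+1F630: 4-byte form → F0 9F 98 B0.
U+1F693: 4-byte form → F0 9F 9A 93.
U+2229: 3-byte form → E2 88 A9.
U+0058: 1-byte form → 58.
U+9704: 3-byte form → E9 9C 84.
U+0442: 2-byte form → D1 82.
U+6850: 3-byte form → E6 A1 90.
U+719D: 3-byte form → E7 86 9D.
Concatenated (23 bytes): F0 9F 98 B0 F0 9F 9A 93 E2 88 A9 58 E9 9C 84 D1 82 E6 A1 90 E7 86 9D.

F0 9F 98 B0 F0 9F 9A 93 E2 88 A9 58 E9 9C 84 D1 82 E6 A1 90 E7 86 9D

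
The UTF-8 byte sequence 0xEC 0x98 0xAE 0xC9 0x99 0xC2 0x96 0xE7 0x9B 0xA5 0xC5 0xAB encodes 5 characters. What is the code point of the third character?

Offset 0: leading byte 0xEC = 11101100 → 3-byte char #1 = EC 98 AE.
Offset 3: leading byte 0xC9 = 11001001 → 2-byte char #2 = C9 99.
Offset 5: leading byte 0xC2 = 11000010 → 2-byte char #3 = C2 96.
Leading byte 0xC2 = 11000010 matches 110xxxxx → 2-byte sequence.
Byte 1: 0xC2 = 11000010, payload 00010 (5 bits).
Byte 2: 0x96 = 10010110 (10xxxxxx ✓), payload 010110.
Concatenate: 00010010110 = 0x96 (11 bits → U+0096).

U+0096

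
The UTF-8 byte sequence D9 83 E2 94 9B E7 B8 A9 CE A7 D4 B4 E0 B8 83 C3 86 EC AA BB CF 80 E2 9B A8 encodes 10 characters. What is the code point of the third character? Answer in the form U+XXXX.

U+7E29

Offset 0: leading byte 0xD9 = 11011001 → 2-byte char #1 = D9 83.
Offset 2: leading byte 0xE2 = 11100010 → 3-byte char #2 = E2 94 9B.
Offset 5: leading byte 0xE7 = 11100111 → 3-byte char #3 = E7 B8 A9.
Leading byte 0xE7 = 11100111 matches 1110xxxx → 3-byte sequence.
Byte 1: 0xE7 = 11100111, payload 0111 (4 bits).
Byte 2: 0xB8 = 10111000 (10xxxxxx ✓), payload 111000.
Byte 3: 0xA9 = 10101001 (10xxxxxx ✓), payload 101001.
Concatenate: 0111111000101001 = 0x7E29 (16 bits → U+7E29).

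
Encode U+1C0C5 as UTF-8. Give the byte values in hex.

F0 9C 83 85

U+1C0C5 = 0x1C0C5 = 114885 decimal. In range U+10000–U+10FFFF → 4-byte form: 11110xxx 10xxxxxx 10xxxxxx 10xxxxxx.
Binary (21 bits): 000011100000011000101.
Split 3+6+6+6: 000 | 011100 | 000011 | 000101.
Byte 1: 11110000 = 0xF0.
Byte 2: 10011100 = 0x9C.
Byte 3: 10000011 = 0x83.
Byte 4: 10000101 = 0x85.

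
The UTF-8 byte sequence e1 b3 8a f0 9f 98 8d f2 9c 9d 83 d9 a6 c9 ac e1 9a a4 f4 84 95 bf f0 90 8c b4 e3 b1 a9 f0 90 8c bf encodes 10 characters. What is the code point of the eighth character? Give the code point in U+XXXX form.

Offset 0: leading byte 0xE1 = 11100001 → 3-byte char #1 = E1 B3 8A.
Offset 3: leading byte 0xF0 = 11110000 → 4-byte char #2 = F0 9F 98 8D.
Offset 7: leading byte 0xF2 = 11110010 → 4-byte char #3 = F2 9C 9D 83.
Offset 11: leading byte 0xD9 = 11011001 → 2-byte char #4 = D9 A6.
Offset 13: leading byte 0xC9 = 11001001 → 2-byte char #5 = C9 AC.
Offset 15: leading byte 0xE1 = 11100001 → 3-byte char #6 = E1 9A A4.
Offset 18: leading byte 0xF4 = 11110100 → 4-byte char #7 = F4 84 95 BF.
Offset 22: leading byte 0xF0 = 11110000 → 4-byte char #8 = F0 90 8C B4.
Leading byte 0xF0 = 11110000 matches 11110xxx → 4-byte sequence.
Byte 1: 0xF0 = 11110000, payload 000 (3 bits).
Byte 2: 0x90 = 10010000 (10xxxxxx ✓), payload 010000.
Byte 3: 0x8C = 10001100 (10xxxxxx ✓), payload 001100.
Byte 4: 0xB4 = 10110100 (10xxxxxx ✓), payload 110100.
Concatenate: 000010000001100110100 = 0x10334 (21 bits → U+10334).

U+10334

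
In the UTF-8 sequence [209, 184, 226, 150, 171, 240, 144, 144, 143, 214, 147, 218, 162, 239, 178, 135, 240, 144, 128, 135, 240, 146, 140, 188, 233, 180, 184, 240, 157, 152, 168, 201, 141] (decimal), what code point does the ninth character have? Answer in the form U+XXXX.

Offset 0: leading byte 0xD1 = 11010001 → 2-byte char #1 = D1 B8.
Offset 2: leading byte 0xE2 = 11100010 → 3-byte char #2 = E2 96 AB.
Offset 5: leading byte 0xF0 = 11110000 → 4-byte char #3 = F0 90 90 8F.
Offset 9: leading byte 0xD6 = 11010110 → 2-byte char #4 = D6 93.
Offset 11: leading byte 0xDA = 11011010 → 2-byte char #5 = DA A2.
Offset 13: leading byte 0xEF = 11101111 → 3-byte char #6 = EF B2 87.
Offset 16: leading byte 0xF0 = 11110000 → 4-byte char #7 = F0 90 80 87.
Offset 20: leading byte 0xF0 = 11110000 → 4-byte char #8 = F0 92 8C BC.
Offset 24: leading byte 0xE9 = 11101001 → 3-byte char #9 = E9 B4 B8.
Leading byte 0xE9 = 11101001 matches 1110xxxx → 3-byte sequence.
Byte 1: 0xE9 = 11101001, payload 1001 (4 bits).
Byte 2: 0xB4 = 10110100 (10xxxxxx ✓), payload 110100.
Byte 3: 0xB8 = 10111000 (10xxxxxx ✓), payload 111000.
Concatenate: 1001110100111000 = 0x9D38 (16 bits → U+9D38).

U+9D38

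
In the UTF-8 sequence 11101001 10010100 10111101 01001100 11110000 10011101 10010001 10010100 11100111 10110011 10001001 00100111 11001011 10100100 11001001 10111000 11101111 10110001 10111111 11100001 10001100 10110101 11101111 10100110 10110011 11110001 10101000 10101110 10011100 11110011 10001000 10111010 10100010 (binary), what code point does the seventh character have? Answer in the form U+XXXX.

Offset 0: leading byte 0xE9 = 11101001 → 3-byte char #1 = E9 94 BD.
Offset 3: leading byte 0x4C = 01001100 → 1-byte char #2 = 4C.
Offset 4: leading byte 0xF0 = 11110000 → 4-byte char #3 = F0 9D 91 94.
Offset 8: leading byte 0xE7 = 11100111 → 3-byte char #4 = E7 B3 89.
Offset 11: leading byte 0x27 = 00100111 → 1-byte char #5 = 27.
Offset 12: leading byte 0xCB = 11001011 → 2-byte char #6 = CB A4.
Offset 14: leading byte 0xC9 = 11001001 → 2-byte char #7 = C9 B8.
Leading byte 0xC9 = 11001001 matches 110xxxxx → 2-byte sequence.
Byte 1: 0xC9 = 11001001, payload 01001 (5 bits).
Byte 2: 0xB8 = 10111000 (10xxxxxx ✓), payload 111000.
Concatenate: 01001111000 = 0x278 (11 bits → U+0278).

U+0278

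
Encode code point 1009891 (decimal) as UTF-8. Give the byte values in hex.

F3 B6 A3 A3

U+F68E3 = 0xF68E3 = 1009891 decimal. In range U+10000–U+10FFFF → 4-byte form: 11110xxx 10xxxxxx 10xxxxxx 10xxxxxx.
Binary (21 bits): 011110110100011100011.
Split 3+6+6+6: 011 | 110110 | 100011 | 100011.
Byte 1: 11110011 = 0xF3.
Byte 2: 10110110 = 0xB6.
Byte 3: 10100011 = 0xA3.
Byte 4: 10100011 = 0xA3.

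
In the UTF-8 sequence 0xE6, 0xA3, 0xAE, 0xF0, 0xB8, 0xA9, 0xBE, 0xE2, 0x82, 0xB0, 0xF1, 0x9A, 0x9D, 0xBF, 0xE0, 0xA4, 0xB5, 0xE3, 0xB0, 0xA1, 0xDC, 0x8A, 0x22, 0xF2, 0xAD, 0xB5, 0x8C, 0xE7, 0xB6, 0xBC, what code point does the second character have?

U+38A7E

Offset 0: leading byte 0xE6 = 11100110 → 3-byte char #1 = E6 A3 AE.
Offset 3: leading byte 0xF0 = 11110000 → 4-byte char #2 = F0 B8 A9 BE.
Leading byte 0xF0 = 11110000 matches 11110xxx → 4-byte sequence.
Byte 1: 0xF0 = 11110000, payload 000 (3 bits).
Byte 2: 0xB8 = 10111000 (10xxxxxx ✓), payload 111000.
Byte 3: 0xA9 = 10101001 (10xxxxxx ✓), payload 101001.
Byte 4: 0xBE = 10111110 (10xxxxxx ✓), payload 111110.
Concatenate: 000111000101001111110 = 0x38A7E (21 bits → U+38A7E).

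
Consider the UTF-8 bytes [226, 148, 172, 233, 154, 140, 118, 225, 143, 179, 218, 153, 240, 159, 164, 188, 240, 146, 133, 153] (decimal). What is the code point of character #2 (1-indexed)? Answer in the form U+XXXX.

Offset 0: leading byte 0xE2 = 11100010 → 3-byte char #1 = E2 94 AC.
Offset 3: leading byte 0xE9 = 11101001 → 3-byte char #2 = E9 9A 8C.
Leading byte 0xE9 = 11101001 matches 1110xxxx → 3-byte sequence.
Byte 1: 0xE9 = 11101001, payload 1001 (4 bits).
Byte 2: 0x9A = 10011010 (10xxxxxx ✓), payload 011010.
Byte 3: 0x8C = 10001100 (10xxxxxx ✓), payload 001100.
Concatenate: 1001011010001100 = 0x968C (16 bits → U+968C).

U+968C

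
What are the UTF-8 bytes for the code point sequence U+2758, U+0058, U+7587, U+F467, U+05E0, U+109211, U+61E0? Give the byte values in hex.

U+2758: 3-byte form → E2 9D 98.
U+0058: 1-byte form → 58.
U+7587: 3-byte form → E7 96 87.
U+F467: 3-byte form → EF 91 A7.
U+05E0: 2-byte form → D7 A0.
U+109211: 4-byte form → F4 89 88 91.
U+61E0: 3-byte form → E6 87 A0.
Concatenated (19 bytes): E2 9D 98 58 E7 96 87 EF 91 A7 D7 A0 F4 89 88 91 E6 87 A0.

E2 9D 98 58 E7 96 87 EF 91 A7 D7 A0 F4 89 88 91 E6 87 A0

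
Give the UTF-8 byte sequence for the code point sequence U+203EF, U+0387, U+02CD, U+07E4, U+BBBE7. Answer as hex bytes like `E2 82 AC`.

F0 A0 8F AF CE 87 CB 8D DF A4 F2 BB AF A7

U+203EF: 4-byte form → F0 A0 8F AF.
U+0387: 2-byte form → CE 87.
U+02CD: 2-byte form → CB 8D.
U+07E4: 2-byte form → DF A4.
U+BBBE7: 4-byte form → F2 BB AF A7.
Concatenated (14 bytes): F0 A0 8F AF CE 87 CB 8D DF A4 F2 BB AF A7.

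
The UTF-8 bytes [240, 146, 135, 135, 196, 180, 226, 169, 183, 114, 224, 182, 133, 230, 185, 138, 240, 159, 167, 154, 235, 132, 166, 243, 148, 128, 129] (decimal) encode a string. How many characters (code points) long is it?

Byte at offset 0: 0xF0 = 11110000 → 4-byte char (#1). Advance 4.
Byte at offset 4: 0xC4 = 11000100 → 2-byte char (#2). Advance 2.
Byte at offset 6: 0xE2 = 11100010 → 3-byte char (#3). Advance 3.
Byte at offset 9: 0x72 = 01110010 → 1-byte char (#4). Advance 1.
Byte at offset 10: 0xE0 = 11100000 → 3-byte char (#5). Advance 3.
Byte at offset 13: 0xE6 = 11100110 → 3-byte char (#6). Advance 3.
Byte at offset 16: 0xF0 = 11110000 → 4-byte char (#7). Advance 4.
Byte at offset 20: 0xEB = 11101011 → 3-byte char (#8). Advance 3.
Byte at offset 23: 0xF3 = 11110011 → 4-byte char (#9). Advance 4.
Reached end at offset 27 after 9 code points.

9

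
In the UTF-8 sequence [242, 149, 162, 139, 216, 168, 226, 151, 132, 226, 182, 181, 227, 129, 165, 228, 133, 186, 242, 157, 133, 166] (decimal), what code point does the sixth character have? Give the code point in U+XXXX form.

Offset 0: leading byte 0xF2 = 11110010 → 4-byte char #1 = F2 95 A2 8B.
Offset 4: leading byte 0xD8 = 11011000 → 2-byte char #2 = D8 A8.
Offset 6: leading byte 0xE2 = 11100010 → 3-byte char #3 = E2 97 84.
Offset 9: leading byte 0xE2 = 11100010 → 3-byte char #4 = E2 B6 B5.
Offset 12: leading byte 0xE3 = 11100011 → 3-byte char #5 = E3 81 A5.
Offset 15: leading byte 0xE4 = 11100100 → 3-byte char #6 = E4 85 BA.
Leading byte 0xE4 = 11100100 matches 1110xxxx → 3-byte sequence.
Byte 1: 0xE4 = 11100100, payload 0100 (4 bits).
Byte 2: 0x85 = 10000101 (10xxxxxx ✓), payload 000101.
Byte 3: 0xBA = 10111010 (10xxxxxx ✓), payload 111010.
Concatenate: 0100000101111010 = 0x417A (16 bits → U+417A).

U+417A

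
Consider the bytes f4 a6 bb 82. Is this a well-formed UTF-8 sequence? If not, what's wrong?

Leading byte 0xF4 = 11110100 → 4-byte form.
Payload = 0x126EC2, which exceeds U+10FFFF, the maximum Unicode code point. (Leading bytes F5–FF, or F4 followed by ≥ 0x90, are invalid.)

invalid (encodes a value above U+10FFFF)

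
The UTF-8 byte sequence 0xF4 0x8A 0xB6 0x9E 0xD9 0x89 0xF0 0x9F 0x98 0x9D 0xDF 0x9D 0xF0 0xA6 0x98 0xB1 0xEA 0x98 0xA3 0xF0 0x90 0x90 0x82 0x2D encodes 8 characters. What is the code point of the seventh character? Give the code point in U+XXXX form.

U+10402

Offset 0: leading byte 0xF4 = 11110100 → 4-byte char #1 = F4 8A B6 9E.
Offset 4: leading byte 0xD9 = 11011001 → 2-byte char #2 = D9 89.
Offset 6: leading byte 0xF0 = 11110000 → 4-byte char #3 = F0 9F 98 9D.
Offset 10: leading byte 0xDF = 11011111 → 2-byte char #4 = DF 9D.
Offset 12: leading byte 0xF0 = 11110000 → 4-byte char #5 = F0 A6 98 B1.
Offset 16: leading byte 0xEA = 11101010 → 3-byte char #6 = EA 98 A3.
Offset 19: leading byte 0xF0 = 11110000 → 4-byte char #7 = F0 90 90 82.
Leading byte 0xF0 = 11110000 matches 11110xxx → 4-byte sequence.
Byte 1: 0xF0 = 11110000, payload 000 (3 bits).
Byte 2: 0x90 = 10010000 (10xxxxxx ✓), payload 010000.
Byte 3: 0x90 = 10010000 (10xxxxxx ✓), payload 010000.
Byte 4: 0x82 = 10000010 (10xxxxxx ✓), payload 000010.
Concatenate: 000010000010000000010 = 0x10402 (21 bits → U+10402).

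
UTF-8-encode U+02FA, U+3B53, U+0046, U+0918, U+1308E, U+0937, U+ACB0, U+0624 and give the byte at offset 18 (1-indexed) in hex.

1-indexed offset 18 is 0-indexed offset 17.
U+02FA → 2-byte form CB BA at offsets 0–1.
U+3B53 → 3-byte form E3 AD 93 at offsets 2–4.
U+0046 → 1-byte form 46 at offsets 5–5.
U+0918 → 3-byte form E0 A4 98 at offsets 6–8.
U+1308E → 4-byte form F0 93 82 8E at offsets 9–12.
U+0937 → 3-byte form E0 A4 B7 at offsets 13–15.
U+ACB0 → 3-byte form EA B2 B0 at offsets 16–18.
Offset 17 falls in char 7's range; it's byte 2 of EA B2 B0 = 0xB2.

0xB2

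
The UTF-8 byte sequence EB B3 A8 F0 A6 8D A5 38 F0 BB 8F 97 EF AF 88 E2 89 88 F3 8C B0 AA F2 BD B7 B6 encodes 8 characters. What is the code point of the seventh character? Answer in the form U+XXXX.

Offset 0: leading byte 0xEB = 11101011 → 3-byte char #1 = EB B3 A8.
Offset 3: leading byte 0xF0 = 11110000 → 4-byte char #2 = F0 A6 8D A5.
Offset 7: leading byte 0x38 = 00111000 → 1-byte char #3 = 38.
Offset 8: leading byte 0xF0 = 11110000 → 4-byte char #4 = F0 BB 8F 97.
Offset 12: leading byte 0xEF = 11101111 → 3-byte char #5 = EF AF 88.
Offset 15: leading byte 0xE2 = 11100010 → 3-byte char #6 = E2 89 88.
Offset 18: leading byte 0xF3 = 11110011 → 4-byte char #7 = F3 8C B0 AA.
Leading byte 0xF3 = 11110011 matches 11110xxx → 4-byte sequence.
Byte 1: 0xF3 = 11110011, payload 011 (3 bits).
Byte 2: 0x8C = 10001100 (10xxxxxx ✓), payload 001100.
Byte 3: 0xB0 = 10110000 (10xxxxxx ✓), payload 110000.
Byte 4: 0xAA = 10101010 (10xxxxxx ✓), payload 101010.
Concatenate: 011001100110000101010 = 0xCCC2A (21 bits → U+CCC2A).

U+CCC2A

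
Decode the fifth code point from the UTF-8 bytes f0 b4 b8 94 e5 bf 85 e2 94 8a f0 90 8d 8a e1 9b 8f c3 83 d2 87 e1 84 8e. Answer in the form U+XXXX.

U+16CF

Offset 0: leading byte 0xF0 = 11110000 → 4-byte char #1 = F0 B4 B8 94.
Offset 4: leading byte 0xE5 = 11100101 → 3-byte char #2 = E5 BF 85.
Offset 7: leading byte 0xE2 = 11100010 → 3-byte char #3 = E2 94 8A.
Offset 10: leading byte 0xF0 = 11110000 → 4-byte char #4 = F0 90 8D 8A.
Offset 14: leading byte 0xE1 = 11100001 → 3-byte char #5 = E1 9B 8F.
Leading byte 0xE1 = 11100001 matches 1110xxxx → 3-byte sequence.
Byte 1: 0xE1 = 11100001, payload 0001 (4 bits).
Byte 2: 0x9B = 10011011 (10xxxxxx ✓), payload 011011.
Byte 3: 0x8F = 10001111 (10xxxxxx ✓), payload 001111.
Concatenate: 0001011011001111 = 0x16CF (16 bits → U+16CF).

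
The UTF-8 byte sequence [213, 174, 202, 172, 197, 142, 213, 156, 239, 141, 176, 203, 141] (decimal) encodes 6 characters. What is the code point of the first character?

U+056E

Offset 0: leading byte 0xD5 = 11010101 → 2-byte char #1 = D5 AE.
Leading byte 0xD5 = 11010101 matches 110xxxxx → 2-byte sequence.
Byte 1: 0xD5 = 11010101, payload 10101 (5 bits).
Byte 2: 0xAE = 10101110 (10xxxxxx ✓), payload 101110.
Concatenate: 10101101110 = 0x56E (11 bits → U+056E).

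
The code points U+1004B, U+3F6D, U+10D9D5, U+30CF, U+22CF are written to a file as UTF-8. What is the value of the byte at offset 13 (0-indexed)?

0x8F

U+1004B → 4-byte form F0 90 81 8B at offsets 0–3.
U+3F6D → 3-byte form E3 BD AD at offsets 4–6.
U+10D9D5 → 4-byte form F4 8D A7 95 at offsets 7–10.
U+30CF → 3-byte form E3 83 8F at offsets 11–13.
Offset 13 falls in char 4's range; it's byte 3 of E3 83 8F = 0x8F.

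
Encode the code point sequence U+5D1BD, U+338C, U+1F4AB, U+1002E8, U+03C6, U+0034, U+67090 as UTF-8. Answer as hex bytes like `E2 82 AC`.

F1 9D 86 BD E3 8E 8C F0 9F 92 AB F4 80 8B A8 CF 86 34 F1 A7 82 90

U+5D1BD: 4-byte form → F1 9D 86 BD.
U+338C: 3-byte form → E3 8E 8C.
U+1F4AB: 4-byte form → F0 9F 92 AB.
U+1002E8: 4-byte form → F4 80 8B A8.
U+03C6: 2-byte form → CF 86.
U+0034: 1-byte form → 34.
U+67090: 4-byte form → F1 A7 82 90.
Concatenated (22 bytes): F1 9D 86 BD E3 8E 8C F0 9F 92 AB F4 80 8B A8 CF 86 34 F1 A7 82 90.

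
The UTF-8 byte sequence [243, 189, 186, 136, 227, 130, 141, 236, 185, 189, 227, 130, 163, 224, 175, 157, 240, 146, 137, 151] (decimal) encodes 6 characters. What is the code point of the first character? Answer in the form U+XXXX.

Offset 0: leading byte 0xF3 = 11110011 → 4-byte char #1 = F3 BD BA 88.
Leading byte 0xF3 = 11110011 matches 11110xxx → 4-byte sequence.
Byte 1: 0xF3 = 11110011, payload 011 (3 bits).
Byte 2: 0xBD = 10111101 (10xxxxxx ✓), payload 111101.
Byte 3: 0xBA = 10111010 (10xxxxxx ✓), payload 111010.
Byte 4: 0x88 = 10001000 (10xxxxxx ✓), payload 001000.
Concatenate: 011111101111010001000 = 0xFDE88 (21 bits → U+FDE88).

U+FDE88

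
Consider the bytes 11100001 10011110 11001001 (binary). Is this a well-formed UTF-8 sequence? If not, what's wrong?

invalid (non-continuation byte where continuation expected)

Leading byte 0xE1 = 11100001 → 3-byte form.
Byte 3 is 0xC9 = 11001001, which is not 10xxxxxx — expected a continuation byte.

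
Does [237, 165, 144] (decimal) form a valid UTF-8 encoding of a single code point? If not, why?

invalid (encodes a surrogate (U+D800–U+DFFF))

Structurally a 3-byte sequence; payload = 0xD950.
But 0xD950 is in U+D800–U+DFFF, the surrogate range. Surrogates are not Unicode scalar values and are forbidden in UTF-8.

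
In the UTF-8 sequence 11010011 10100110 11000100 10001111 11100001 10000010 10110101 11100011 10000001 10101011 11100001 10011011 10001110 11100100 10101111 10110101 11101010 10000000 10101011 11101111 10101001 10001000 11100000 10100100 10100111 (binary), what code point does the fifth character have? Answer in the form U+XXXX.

U+16CE

Offset 0: leading byte 0xD3 = 11010011 → 2-byte char #1 = D3 A6.
Offset 2: leading byte 0xC4 = 11000100 → 2-byte char #2 = C4 8F.
Offset 4: leading byte 0xE1 = 11100001 → 3-byte char #3 = E1 82 B5.
Offset 7: leading byte 0xE3 = 11100011 → 3-byte char #4 = E3 81 AB.
Offset 10: leading byte 0xE1 = 11100001 → 3-byte char #5 = E1 9B 8E.
Leading byte 0xE1 = 11100001 matches 1110xxxx → 3-byte sequence.
Byte 1: 0xE1 = 11100001, payload 0001 (4 bits).
Byte 2: 0x9B = 10011011 (10xxxxxx ✓), payload 011011.
Byte 3: 0x8E = 10001110 (10xxxxxx ✓), payload 001110.
Concatenate: 0001011011001110 = 0x16CE (16 bits → U+16CE).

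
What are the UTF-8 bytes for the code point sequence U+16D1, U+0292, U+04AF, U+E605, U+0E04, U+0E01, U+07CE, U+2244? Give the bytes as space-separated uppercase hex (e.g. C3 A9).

U+16D1: 3-byte form → E1 9B 91.
U+0292: 2-byte form → CA 92.
U+04AF: 2-byte form → D2 AF.
U+E605: 3-byte form → EE 98 85.
U+0E04: 3-byte form → E0 B8 84.
U+0E01: 3-byte form → E0 B8 81.
U+07CE: 2-byte form → DF 8E.
U+2244: 3-byte form → E2 89 84.
Concatenated (21 bytes): E1 9B 91 CA 92 D2 AF EE 98 85 E0 B8 84 E0 B8 81 DF 8E E2 89 84.

E1 9B 91 CA 92 D2 AF EE 98 85 E0 B8 84 E0 B8 81 DF 8E E2 89 84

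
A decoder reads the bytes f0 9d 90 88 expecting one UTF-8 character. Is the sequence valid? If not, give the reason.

valid

Leading byte 0xF0 = 11110000 → 4-byte form.
Continuation bytes 0x9D=10011101, 0x90=10010000, 0x88=10001000 all match 10xxxxxx.
Decoded value 0x1D408 is ≥ 0x10000 (shortest form) and not a surrogate.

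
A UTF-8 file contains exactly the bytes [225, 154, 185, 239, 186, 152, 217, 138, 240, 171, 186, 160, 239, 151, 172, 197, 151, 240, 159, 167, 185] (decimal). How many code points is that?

Byte at offset 0: 0xE1 = 11100001 → 3-byte char (#1). Advance 3.
Byte at offset 3: 0xEF = 11101111 → 3-byte char (#2). Advance 3.
Byte at offset 6: 0xD9 = 11011001 → 2-byte char (#3). Advance 2.
Byte at offset 8: 0xF0 = 11110000 → 4-byte char (#4). Advance 4.
Byte at offset 12: 0xEF = 11101111 → 3-byte char (#5). Advance 3.
Byte at offset 15: 0xC5 = 11000101 → 2-byte char (#6). Advance 2.
Byte at offset 17: 0xF0 = 11110000 → 4-byte char (#7). Advance 4.
Reached end at offset 21 after 7 code points.

7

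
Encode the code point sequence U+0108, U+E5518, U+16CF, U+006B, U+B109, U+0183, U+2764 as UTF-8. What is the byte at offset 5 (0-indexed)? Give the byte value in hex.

0x98

U+0108 → 2-byte form C4 88 at offsets 0–1.
U+E5518 → 4-byte form F3 A5 94 98 at offsets 2–5.
Offset 5 falls in char 2's range; it's byte 4 of F3 A5 94 98 = 0x98.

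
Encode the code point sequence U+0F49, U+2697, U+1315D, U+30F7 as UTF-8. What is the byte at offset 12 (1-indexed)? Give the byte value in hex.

1-indexed offset 12 is 0-indexed offset 11.
U+0F49 → 3-byte form E0 BD 89 at offsets 0–2.
U+2697 → 3-byte form E2 9A 97 at offsets 3–5.
U+1315D → 4-byte form F0 93 85 9D at offsets 6–9.
U+30F7 → 3-byte form E3 83 B7 at offsets 10–12.
Offset 11 falls in char 4's range; it's byte 2 of E3 83 B7 = 0x83.

0x83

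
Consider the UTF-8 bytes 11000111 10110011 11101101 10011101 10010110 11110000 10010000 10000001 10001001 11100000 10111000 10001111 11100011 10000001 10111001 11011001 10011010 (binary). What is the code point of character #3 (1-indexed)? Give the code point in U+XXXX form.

U+10049

Offset 0: leading byte 0xC7 = 11000111 → 2-byte char #1 = C7 B3.
Offset 2: leading byte 0xED = 11101101 → 3-byte char #2 = ED 9D 96.
Offset 5: leading byte 0xF0 = 11110000 → 4-byte char #3 = F0 90 81 89.
Leading byte 0xF0 = 11110000 matches 11110xxx → 4-byte sequence.
Byte 1: 0xF0 = 11110000, payload 000 (3 bits).
Byte 2: 0x90 = 10010000 (10xxxxxx ✓), payload 010000.
Byte 3: 0x81 = 10000001 (10xxxxxx ✓), payload 000001.
Byte 4: 0x89 = 10001001 (10xxxxxx ✓), payload 001001.
Concatenate: 000010000000001001001 = 0x10049 (21 bits → U+10049).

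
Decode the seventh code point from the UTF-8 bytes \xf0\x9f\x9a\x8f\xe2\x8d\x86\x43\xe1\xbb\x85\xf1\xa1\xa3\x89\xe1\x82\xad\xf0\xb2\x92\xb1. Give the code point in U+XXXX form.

Offset 0: leading byte 0xF0 = 11110000 → 4-byte char #1 = F0 9F 9A 8F.
Offset 4: leading byte 0xE2 = 11100010 → 3-byte char #2 = E2 8D 86.
Offset 7: leading byte 0x43 = 01000011 → 1-byte char #3 = 43.
Offset 8: leading byte 0xE1 = 11100001 → 3-byte char #4 = E1 BB 85.
Offset 11: leading byte 0xF1 = 11110001 → 4-byte char #5 = F1 A1 A3 89.
Offset 15: leading byte 0xE1 = 11100001 → 3-byte char #6 = E1 82 AD.
Offset 18: leading byte 0xF0 = 11110000 → 4-byte char #7 = F0 B2 92 B1.
Leading byte 0xF0 = 11110000 matches 11110xxx → 4-byte sequence.
Byte 1: 0xF0 = 11110000, payload 000 (3 bits).
Byte 2: 0xB2 = 10110010 (10xxxxxx ✓), payload 110010.
Byte 3: 0x92 = 10010010 (10xxxxxx ✓), payload 010010.
Byte 4: 0xB1 = 10110001 (10xxxxxx ✓), payload 110001.
Concatenate: 000110010010010110001 = 0x324B1 (21 bits → U+324B1).

U+324B1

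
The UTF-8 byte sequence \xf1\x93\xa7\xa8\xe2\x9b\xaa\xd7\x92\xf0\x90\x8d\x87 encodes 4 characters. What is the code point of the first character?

U+539E8

Offset 0: leading byte 0xF1 = 11110001 → 4-byte char #1 = F1 93 A7 A8.
Leading byte 0xF1 = 11110001 matches 11110xxx → 4-byte sequence.
Byte 1: 0xF1 = 11110001, payload 001 (3 bits).
Byte 2: 0x93 = 10010011 (10xxxxxx ✓), payload 010011.
Byte 3: 0xA7 = 10100111 (10xxxxxx ✓), payload 100111.
Byte 4: 0xA8 = 10101000 (10xxxxxx ✓), payload 101000.
Concatenate: 001010011100111101000 = 0x539E8 (21 bits → U+539E8).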